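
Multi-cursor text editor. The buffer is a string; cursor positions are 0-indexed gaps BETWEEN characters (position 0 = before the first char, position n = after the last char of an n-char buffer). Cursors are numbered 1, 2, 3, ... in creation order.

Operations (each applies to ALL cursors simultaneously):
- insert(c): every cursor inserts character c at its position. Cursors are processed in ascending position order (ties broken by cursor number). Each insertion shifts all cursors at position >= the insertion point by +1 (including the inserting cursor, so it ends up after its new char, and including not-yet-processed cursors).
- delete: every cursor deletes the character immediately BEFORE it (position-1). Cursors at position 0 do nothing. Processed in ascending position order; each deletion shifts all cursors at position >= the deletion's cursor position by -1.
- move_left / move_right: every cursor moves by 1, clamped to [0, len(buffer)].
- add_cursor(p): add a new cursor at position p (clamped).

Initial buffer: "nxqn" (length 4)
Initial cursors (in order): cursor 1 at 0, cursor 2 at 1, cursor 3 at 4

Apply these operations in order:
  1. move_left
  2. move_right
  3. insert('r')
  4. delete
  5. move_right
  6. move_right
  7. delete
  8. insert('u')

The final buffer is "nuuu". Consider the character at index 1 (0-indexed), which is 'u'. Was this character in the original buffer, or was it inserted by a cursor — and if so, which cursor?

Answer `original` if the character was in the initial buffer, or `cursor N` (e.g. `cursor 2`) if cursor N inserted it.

After op 1 (move_left): buffer="nxqn" (len 4), cursors c1@0 c2@0 c3@3, authorship ....
After op 2 (move_right): buffer="nxqn" (len 4), cursors c1@1 c2@1 c3@4, authorship ....
After op 3 (insert('r')): buffer="nrrxqnr" (len 7), cursors c1@3 c2@3 c3@7, authorship .12...3
After op 4 (delete): buffer="nxqn" (len 4), cursors c1@1 c2@1 c3@4, authorship ....
After op 5 (move_right): buffer="nxqn" (len 4), cursors c1@2 c2@2 c3@4, authorship ....
After op 6 (move_right): buffer="nxqn" (len 4), cursors c1@3 c2@3 c3@4, authorship ....
After op 7 (delete): buffer="n" (len 1), cursors c1@1 c2@1 c3@1, authorship .
After op 8 (insert('u')): buffer="nuuu" (len 4), cursors c1@4 c2@4 c3@4, authorship .123
Authorship (.=original, N=cursor N): . 1 2 3
Index 1: author = 1

Answer: cursor 1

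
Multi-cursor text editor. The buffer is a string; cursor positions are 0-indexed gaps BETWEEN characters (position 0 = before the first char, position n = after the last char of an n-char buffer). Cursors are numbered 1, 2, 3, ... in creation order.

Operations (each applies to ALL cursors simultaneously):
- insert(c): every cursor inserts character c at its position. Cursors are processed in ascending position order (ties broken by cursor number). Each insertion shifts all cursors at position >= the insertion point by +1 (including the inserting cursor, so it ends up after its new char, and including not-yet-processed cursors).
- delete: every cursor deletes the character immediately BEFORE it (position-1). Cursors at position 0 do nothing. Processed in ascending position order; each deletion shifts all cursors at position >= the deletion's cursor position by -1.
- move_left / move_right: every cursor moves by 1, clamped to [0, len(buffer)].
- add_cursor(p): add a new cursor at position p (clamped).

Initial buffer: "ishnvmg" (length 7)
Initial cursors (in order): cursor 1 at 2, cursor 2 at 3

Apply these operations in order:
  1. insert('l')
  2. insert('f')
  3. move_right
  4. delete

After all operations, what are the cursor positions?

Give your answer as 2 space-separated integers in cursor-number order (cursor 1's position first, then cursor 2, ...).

Answer: 4 6

Derivation:
After op 1 (insert('l')): buffer="islhlnvmg" (len 9), cursors c1@3 c2@5, authorship ..1.2....
After op 2 (insert('f')): buffer="islfhlfnvmg" (len 11), cursors c1@4 c2@7, authorship ..11.22....
After op 3 (move_right): buffer="islfhlfnvmg" (len 11), cursors c1@5 c2@8, authorship ..11.22....
After op 4 (delete): buffer="islflfvmg" (len 9), cursors c1@4 c2@6, authorship ..1122...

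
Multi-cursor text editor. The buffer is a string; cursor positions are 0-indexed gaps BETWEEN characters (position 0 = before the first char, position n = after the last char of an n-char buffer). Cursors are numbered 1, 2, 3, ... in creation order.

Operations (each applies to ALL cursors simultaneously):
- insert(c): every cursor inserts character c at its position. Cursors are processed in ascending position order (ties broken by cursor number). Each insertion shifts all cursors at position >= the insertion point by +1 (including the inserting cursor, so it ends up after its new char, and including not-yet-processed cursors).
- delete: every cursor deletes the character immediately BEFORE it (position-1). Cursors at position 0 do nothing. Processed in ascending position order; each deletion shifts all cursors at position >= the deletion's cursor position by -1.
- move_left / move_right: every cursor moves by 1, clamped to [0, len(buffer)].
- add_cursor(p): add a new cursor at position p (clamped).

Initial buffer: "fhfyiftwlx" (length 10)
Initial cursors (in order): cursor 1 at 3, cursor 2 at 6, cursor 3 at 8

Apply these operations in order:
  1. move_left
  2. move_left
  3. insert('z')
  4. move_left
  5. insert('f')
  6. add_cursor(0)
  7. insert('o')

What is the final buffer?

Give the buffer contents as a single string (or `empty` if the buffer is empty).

After op 1 (move_left): buffer="fhfyiftwlx" (len 10), cursors c1@2 c2@5 c3@7, authorship ..........
After op 2 (move_left): buffer="fhfyiftwlx" (len 10), cursors c1@1 c2@4 c3@6, authorship ..........
After op 3 (insert('z')): buffer="fzhfyzifztwlx" (len 13), cursors c1@2 c2@6 c3@9, authorship .1...2..3....
After op 4 (move_left): buffer="fzhfyzifztwlx" (len 13), cursors c1@1 c2@5 c3@8, authorship .1...2..3....
After op 5 (insert('f')): buffer="ffzhfyfziffztwlx" (len 16), cursors c1@2 c2@7 c3@11, authorship .11...22..33....
After op 6 (add_cursor(0)): buffer="ffzhfyfziffztwlx" (len 16), cursors c4@0 c1@2 c2@7 c3@11, authorship .11...22..33....
After op 7 (insert('o')): buffer="offozhfyfoziffoztwlx" (len 20), cursors c4@1 c1@4 c2@10 c3@15, authorship 4.111...222..333....

Answer: offozhfyfoziffoztwlx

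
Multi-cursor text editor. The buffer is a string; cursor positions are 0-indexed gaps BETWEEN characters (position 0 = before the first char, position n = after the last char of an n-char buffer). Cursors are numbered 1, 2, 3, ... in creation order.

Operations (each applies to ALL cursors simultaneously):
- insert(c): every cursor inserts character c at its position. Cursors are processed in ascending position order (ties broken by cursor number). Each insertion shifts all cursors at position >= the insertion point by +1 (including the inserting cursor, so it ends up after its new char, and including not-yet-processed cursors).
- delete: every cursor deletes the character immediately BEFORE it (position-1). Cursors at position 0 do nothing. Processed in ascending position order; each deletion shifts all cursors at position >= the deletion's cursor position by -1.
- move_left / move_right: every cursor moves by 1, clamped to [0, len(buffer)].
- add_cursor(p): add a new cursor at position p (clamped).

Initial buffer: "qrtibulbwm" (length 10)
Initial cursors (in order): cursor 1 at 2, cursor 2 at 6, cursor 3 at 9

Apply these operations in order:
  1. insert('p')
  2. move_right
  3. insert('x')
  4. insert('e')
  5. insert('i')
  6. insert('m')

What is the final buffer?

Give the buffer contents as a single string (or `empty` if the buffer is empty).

After op 1 (insert('p')): buffer="qrptibuplbwpm" (len 13), cursors c1@3 c2@8 c3@12, authorship ..1....2...3.
After op 2 (move_right): buffer="qrptibuplbwpm" (len 13), cursors c1@4 c2@9 c3@13, authorship ..1....2...3.
After op 3 (insert('x')): buffer="qrptxibuplxbwpmx" (len 16), cursors c1@5 c2@11 c3@16, authorship ..1.1...2.2..3.3
After op 4 (insert('e')): buffer="qrptxeibuplxebwpmxe" (len 19), cursors c1@6 c2@13 c3@19, authorship ..1.11...2.22..3.33
After op 5 (insert('i')): buffer="qrptxeiibuplxeibwpmxei" (len 22), cursors c1@7 c2@15 c3@22, authorship ..1.111...2.222..3.333
After op 6 (insert('m')): buffer="qrptxeimibuplxeimbwpmxeim" (len 25), cursors c1@8 c2@17 c3@25, authorship ..1.1111...2.2222..3.3333

Answer: qrptxeimibuplxeimbwpmxeim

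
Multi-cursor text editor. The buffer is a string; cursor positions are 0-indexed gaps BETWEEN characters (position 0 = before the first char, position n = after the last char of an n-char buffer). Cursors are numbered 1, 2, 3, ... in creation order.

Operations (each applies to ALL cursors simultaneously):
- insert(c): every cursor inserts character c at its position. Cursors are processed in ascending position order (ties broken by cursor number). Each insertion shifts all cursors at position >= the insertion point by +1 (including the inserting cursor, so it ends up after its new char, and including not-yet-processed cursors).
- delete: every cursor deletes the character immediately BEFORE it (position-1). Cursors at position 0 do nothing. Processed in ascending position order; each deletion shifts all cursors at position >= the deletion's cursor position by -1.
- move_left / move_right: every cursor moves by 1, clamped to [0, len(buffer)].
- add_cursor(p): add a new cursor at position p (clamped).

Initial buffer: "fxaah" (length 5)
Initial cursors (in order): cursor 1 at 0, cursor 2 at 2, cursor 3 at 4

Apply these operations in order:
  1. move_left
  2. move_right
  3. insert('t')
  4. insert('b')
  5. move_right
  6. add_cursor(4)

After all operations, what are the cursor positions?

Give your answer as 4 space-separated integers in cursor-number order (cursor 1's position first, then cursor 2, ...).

Answer: 4 7 11 4

Derivation:
After op 1 (move_left): buffer="fxaah" (len 5), cursors c1@0 c2@1 c3@3, authorship .....
After op 2 (move_right): buffer="fxaah" (len 5), cursors c1@1 c2@2 c3@4, authorship .....
After op 3 (insert('t')): buffer="ftxtaath" (len 8), cursors c1@2 c2@4 c3@7, authorship .1.2..3.
After op 4 (insert('b')): buffer="ftbxtbaatbh" (len 11), cursors c1@3 c2@6 c3@10, authorship .11.22..33.
After op 5 (move_right): buffer="ftbxtbaatbh" (len 11), cursors c1@4 c2@7 c3@11, authorship .11.22..33.
After op 6 (add_cursor(4)): buffer="ftbxtbaatbh" (len 11), cursors c1@4 c4@4 c2@7 c3@11, authorship .11.22..33.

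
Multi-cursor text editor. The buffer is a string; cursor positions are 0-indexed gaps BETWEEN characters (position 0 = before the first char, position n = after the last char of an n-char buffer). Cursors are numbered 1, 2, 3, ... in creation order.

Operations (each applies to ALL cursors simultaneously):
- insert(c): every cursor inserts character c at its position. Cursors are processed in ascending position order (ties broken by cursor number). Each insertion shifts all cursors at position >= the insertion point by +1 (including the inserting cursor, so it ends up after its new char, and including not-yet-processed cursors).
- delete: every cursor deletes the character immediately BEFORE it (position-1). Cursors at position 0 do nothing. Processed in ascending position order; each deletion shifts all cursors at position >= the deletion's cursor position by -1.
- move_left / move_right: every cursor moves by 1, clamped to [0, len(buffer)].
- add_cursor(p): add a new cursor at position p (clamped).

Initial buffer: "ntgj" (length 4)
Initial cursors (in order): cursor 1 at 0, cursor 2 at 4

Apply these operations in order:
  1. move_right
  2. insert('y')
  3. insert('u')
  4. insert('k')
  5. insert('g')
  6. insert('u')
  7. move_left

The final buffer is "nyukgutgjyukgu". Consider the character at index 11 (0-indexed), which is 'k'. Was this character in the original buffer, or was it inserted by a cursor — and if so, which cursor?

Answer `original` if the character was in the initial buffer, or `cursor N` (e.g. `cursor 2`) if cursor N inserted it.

After op 1 (move_right): buffer="ntgj" (len 4), cursors c1@1 c2@4, authorship ....
After op 2 (insert('y')): buffer="nytgjy" (len 6), cursors c1@2 c2@6, authorship .1...2
After op 3 (insert('u')): buffer="nyutgjyu" (len 8), cursors c1@3 c2@8, authorship .11...22
After op 4 (insert('k')): buffer="nyuktgjyuk" (len 10), cursors c1@4 c2@10, authorship .111...222
After op 5 (insert('g')): buffer="nyukgtgjyukg" (len 12), cursors c1@5 c2@12, authorship .1111...2222
After op 6 (insert('u')): buffer="nyukgutgjyukgu" (len 14), cursors c1@6 c2@14, authorship .11111...22222
After op 7 (move_left): buffer="nyukgutgjyukgu" (len 14), cursors c1@5 c2@13, authorship .11111...22222
Authorship (.=original, N=cursor N): . 1 1 1 1 1 . . . 2 2 2 2 2
Index 11: author = 2

Answer: cursor 2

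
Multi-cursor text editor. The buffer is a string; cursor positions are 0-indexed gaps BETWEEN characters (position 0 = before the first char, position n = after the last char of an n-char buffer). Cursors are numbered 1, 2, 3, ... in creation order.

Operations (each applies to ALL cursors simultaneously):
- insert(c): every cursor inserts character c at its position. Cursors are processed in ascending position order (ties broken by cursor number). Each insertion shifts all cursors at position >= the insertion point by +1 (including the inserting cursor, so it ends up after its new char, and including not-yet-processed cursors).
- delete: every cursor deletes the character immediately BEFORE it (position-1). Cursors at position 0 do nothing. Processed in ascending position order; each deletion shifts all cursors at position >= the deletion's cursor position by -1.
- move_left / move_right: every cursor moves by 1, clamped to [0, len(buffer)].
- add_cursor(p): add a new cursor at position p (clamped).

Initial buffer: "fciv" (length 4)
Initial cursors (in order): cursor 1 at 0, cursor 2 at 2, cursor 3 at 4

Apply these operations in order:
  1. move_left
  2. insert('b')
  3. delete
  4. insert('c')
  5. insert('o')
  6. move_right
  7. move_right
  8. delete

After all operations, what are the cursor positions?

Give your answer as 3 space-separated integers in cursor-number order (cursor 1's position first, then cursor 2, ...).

After op 1 (move_left): buffer="fciv" (len 4), cursors c1@0 c2@1 c3@3, authorship ....
After op 2 (insert('b')): buffer="bfbcibv" (len 7), cursors c1@1 c2@3 c3@6, authorship 1.2..3.
After op 3 (delete): buffer="fciv" (len 4), cursors c1@0 c2@1 c3@3, authorship ....
After op 4 (insert('c')): buffer="cfccicv" (len 7), cursors c1@1 c2@3 c3@6, authorship 1.2..3.
After op 5 (insert('o')): buffer="cofcocicov" (len 10), cursors c1@2 c2@5 c3@9, authorship 11.22..33.
After op 6 (move_right): buffer="cofcocicov" (len 10), cursors c1@3 c2@6 c3@10, authorship 11.22..33.
After op 7 (move_right): buffer="cofcocicov" (len 10), cursors c1@4 c2@7 c3@10, authorship 11.22..33.
After op 8 (delete): buffer="cofocco" (len 7), cursors c1@3 c2@5 c3@7, authorship 11.2.33

Answer: 3 5 7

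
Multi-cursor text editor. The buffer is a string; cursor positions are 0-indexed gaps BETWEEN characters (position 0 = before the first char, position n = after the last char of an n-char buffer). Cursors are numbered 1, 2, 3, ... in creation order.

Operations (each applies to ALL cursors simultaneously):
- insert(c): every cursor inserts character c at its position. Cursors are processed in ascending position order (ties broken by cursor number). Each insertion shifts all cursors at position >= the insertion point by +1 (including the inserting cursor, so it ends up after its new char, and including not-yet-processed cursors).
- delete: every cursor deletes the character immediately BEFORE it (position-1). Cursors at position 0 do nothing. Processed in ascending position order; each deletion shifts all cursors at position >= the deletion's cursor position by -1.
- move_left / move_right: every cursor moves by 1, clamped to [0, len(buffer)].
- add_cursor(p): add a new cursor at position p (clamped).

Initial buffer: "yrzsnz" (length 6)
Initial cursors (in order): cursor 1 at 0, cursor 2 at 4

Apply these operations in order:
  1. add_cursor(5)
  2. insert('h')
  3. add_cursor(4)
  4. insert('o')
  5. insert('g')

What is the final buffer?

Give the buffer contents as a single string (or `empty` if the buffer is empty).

After op 1 (add_cursor(5)): buffer="yrzsnz" (len 6), cursors c1@0 c2@4 c3@5, authorship ......
After op 2 (insert('h')): buffer="hyrzshnhz" (len 9), cursors c1@1 c2@6 c3@8, authorship 1....2.3.
After op 3 (add_cursor(4)): buffer="hyrzshnhz" (len 9), cursors c1@1 c4@4 c2@6 c3@8, authorship 1....2.3.
After op 4 (insert('o')): buffer="hoyrzoshonhoz" (len 13), cursors c1@2 c4@6 c2@9 c3@12, authorship 11...4.22.33.
After op 5 (insert('g')): buffer="hogyrzogshognhogz" (len 17), cursors c1@3 c4@8 c2@12 c3@16, authorship 111...44.222.333.

Answer: hogyrzogshognhogz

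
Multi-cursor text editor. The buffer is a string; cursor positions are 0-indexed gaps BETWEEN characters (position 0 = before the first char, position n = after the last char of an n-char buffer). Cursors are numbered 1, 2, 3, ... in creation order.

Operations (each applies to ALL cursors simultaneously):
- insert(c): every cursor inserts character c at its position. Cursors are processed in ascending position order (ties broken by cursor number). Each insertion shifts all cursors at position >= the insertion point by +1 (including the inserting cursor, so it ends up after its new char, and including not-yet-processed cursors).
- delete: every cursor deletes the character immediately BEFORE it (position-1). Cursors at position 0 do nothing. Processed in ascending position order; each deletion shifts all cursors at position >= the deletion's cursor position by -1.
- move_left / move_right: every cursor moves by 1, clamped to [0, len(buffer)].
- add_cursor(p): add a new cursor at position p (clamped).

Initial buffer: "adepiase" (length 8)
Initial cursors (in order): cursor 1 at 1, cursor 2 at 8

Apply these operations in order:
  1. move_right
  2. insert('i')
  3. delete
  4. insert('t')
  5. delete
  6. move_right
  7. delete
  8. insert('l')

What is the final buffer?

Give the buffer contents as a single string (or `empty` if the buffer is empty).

After op 1 (move_right): buffer="adepiase" (len 8), cursors c1@2 c2@8, authorship ........
After op 2 (insert('i')): buffer="adiepiasei" (len 10), cursors c1@3 c2@10, authorship ..1......2
After op 3 (delete): buffer="adepiase" (len 8), cursors c1@2 c2@8, authorship ........
After op 4 (insert('t')): buffer="adtepiaset" (len 10), cursors c1@3 c2@10, authorship ..1......2
After op 5 (delete): buffer="adepiase" (len 8), cursors c1@2 c2@8, authorship ........
After op 6 (move_right): buffer="adepiase" (len 8), cursors c1@3 c2@8, authorship ........
After op 7 (delete): buffer="adpias" (len 6), cursors c1@2 c2@6, authorship ......
After op 8 (insert('l')): buffer="adlpiasl" (len 8), cursors c1@3 c2@8, authorship ..1....2

Answer: adlpiasl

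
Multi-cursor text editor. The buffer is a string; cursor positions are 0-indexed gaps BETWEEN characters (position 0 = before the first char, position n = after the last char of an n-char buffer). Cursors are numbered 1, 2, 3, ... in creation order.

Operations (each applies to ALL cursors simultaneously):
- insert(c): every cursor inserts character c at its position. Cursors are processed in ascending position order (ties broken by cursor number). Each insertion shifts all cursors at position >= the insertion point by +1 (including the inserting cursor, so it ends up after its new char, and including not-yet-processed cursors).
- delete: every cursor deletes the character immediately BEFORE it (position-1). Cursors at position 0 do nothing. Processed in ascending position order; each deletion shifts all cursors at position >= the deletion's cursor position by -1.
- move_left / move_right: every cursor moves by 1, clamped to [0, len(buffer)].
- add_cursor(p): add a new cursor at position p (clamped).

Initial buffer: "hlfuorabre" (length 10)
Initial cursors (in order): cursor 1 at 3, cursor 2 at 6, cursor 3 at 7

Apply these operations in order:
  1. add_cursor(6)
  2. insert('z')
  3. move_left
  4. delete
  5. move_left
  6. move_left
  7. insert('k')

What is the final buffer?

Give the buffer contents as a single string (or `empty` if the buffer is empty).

After op 1 (add_cursor(6)): buffer="hlfuorabre" (len 10), cursors c1@3 c2@6 c4@6 c3@7, authorship ..........
After op 2 (insert('z')): buffer="hlfzuorzzazbre" (len 14), cursors c1@4 c2@9 c4@9 c3@11, authorship ...1...24.3...
After op 3 (move_left): buffer="hlfzuorzzazbre" (len 14), cursors c1@3 c2@8 c4@8 c3@10, authorship ...1...24.3...
After op 4 (delete): buffer="hlzuozzbre" (len 10), cursors c1@2 c2@5 c4@5 c3@6, authorship ..1..43...
After op 5 (move_left): buffer="hlzuozzbre" (len 10), cursors c1@1 c2@4 c4@4 c3@5, authorship ..1..43...
After op 6 (move_left): buffer="hlzuozzbre" (len 10), cursors c1@0 c2@3 c4@3 c3@4, authorship ..1..43...
After op 7 (insert('k')): buffer="khlzkkukozzbre" (len 14), cursors c1@1 c2@6 c4@6 c3@8, authorship 1..124.3.43...

Answer: khlzkkukozzbre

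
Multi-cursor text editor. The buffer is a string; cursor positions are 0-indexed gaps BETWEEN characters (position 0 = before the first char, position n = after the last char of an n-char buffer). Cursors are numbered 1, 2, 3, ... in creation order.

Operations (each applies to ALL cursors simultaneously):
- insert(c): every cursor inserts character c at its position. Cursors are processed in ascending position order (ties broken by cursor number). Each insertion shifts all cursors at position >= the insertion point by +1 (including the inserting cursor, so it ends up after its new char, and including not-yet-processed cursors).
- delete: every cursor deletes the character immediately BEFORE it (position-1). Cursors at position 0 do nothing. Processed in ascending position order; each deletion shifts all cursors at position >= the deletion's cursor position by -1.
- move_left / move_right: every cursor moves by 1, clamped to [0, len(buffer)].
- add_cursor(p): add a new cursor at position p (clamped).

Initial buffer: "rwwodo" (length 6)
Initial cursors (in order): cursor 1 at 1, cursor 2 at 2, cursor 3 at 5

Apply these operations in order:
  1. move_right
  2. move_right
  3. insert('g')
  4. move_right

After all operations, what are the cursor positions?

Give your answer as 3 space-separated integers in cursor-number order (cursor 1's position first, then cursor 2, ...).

After op 1 (move_right): buffer="rwwodo" (len 6), cursors c1@2 c2@3 c3@6, authorship ......
After op 2 (move_right): buffer="rwwodo" (len 6), cursors c1@3 c2@4 c3@6, authorship ......
After op 3 (insert('g')): buffer="rwwgogdog" (len 9), cursors c1@4 c2@6 c3@9, authorship ...1.2..3
After op 4 (move_right): buffer="rwwgogdog" (len 9), cursors c1@5 c2@7 c3@9, authorship ...1.2..3

Answer: 5 7 9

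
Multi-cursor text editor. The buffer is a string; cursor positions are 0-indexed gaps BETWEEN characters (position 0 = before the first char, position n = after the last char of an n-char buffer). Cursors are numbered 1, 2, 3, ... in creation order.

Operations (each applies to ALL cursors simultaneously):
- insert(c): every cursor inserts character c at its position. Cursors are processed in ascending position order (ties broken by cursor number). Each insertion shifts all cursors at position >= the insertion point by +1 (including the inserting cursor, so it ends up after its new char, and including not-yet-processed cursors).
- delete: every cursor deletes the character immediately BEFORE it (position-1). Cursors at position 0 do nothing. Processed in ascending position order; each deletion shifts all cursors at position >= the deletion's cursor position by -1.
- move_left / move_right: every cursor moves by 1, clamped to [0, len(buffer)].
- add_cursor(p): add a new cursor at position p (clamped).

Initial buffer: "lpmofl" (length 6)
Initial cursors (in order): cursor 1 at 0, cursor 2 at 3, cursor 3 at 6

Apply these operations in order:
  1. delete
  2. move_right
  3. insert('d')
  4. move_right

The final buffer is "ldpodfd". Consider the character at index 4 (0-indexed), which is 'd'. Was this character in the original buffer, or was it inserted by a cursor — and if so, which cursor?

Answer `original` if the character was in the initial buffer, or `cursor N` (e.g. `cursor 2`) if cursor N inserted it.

After op 1 (delete): buffer="lpof" (len 4), cursors c1@0 c2@2 c3@4, authorship ....
After op 2 (move_right): buffer="lpof" (len 4), cursors c1@1 c2@3 c3@4, authorship ....
After op 3 (insert('d')): buffer="ldpodfd" (len 7), cursors c1@2 c2@5 c3@7, authorship .1..2.3
After op 4 (move_right): buffer="ldpodfd" (len 7), cursors c1@3 c2@6 c3@7, authorship .1..2.3
Authorship (.=original, N=cursor N): . 1 . . 2 . 3
Index 4: author = 2

Answer: cursor 2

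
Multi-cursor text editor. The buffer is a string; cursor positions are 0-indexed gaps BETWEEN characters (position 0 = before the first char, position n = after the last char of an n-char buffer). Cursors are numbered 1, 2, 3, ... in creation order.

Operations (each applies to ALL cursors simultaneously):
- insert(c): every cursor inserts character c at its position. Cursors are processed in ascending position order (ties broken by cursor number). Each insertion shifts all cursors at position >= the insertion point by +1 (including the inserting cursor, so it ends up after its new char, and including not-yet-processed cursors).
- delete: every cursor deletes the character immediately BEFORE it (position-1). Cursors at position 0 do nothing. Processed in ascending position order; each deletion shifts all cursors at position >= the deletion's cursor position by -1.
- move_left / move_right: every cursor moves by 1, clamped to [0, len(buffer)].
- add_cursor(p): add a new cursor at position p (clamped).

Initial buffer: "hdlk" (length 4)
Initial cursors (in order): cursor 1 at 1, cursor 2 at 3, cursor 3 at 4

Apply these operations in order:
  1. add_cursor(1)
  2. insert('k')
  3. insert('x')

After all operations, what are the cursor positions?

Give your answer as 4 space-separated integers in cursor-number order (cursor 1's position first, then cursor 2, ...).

Answer: 5 9 12 5

Derivation:
After op 1 (add_cursor(1)): buffer="hdlk" (len 4), cursors c1@1 c4@1 c2@3 c3@4, authorship ....
After op 2 (insert('k')): buffer="hkkdlkkk" (len 8), cursors c1@3 c4@3 c2@6 c3@8, authorship .14..2.3
After op 3 (insert('x')): buffer="hkkxxdlkxkkx" (len 12), cursors c1@5 c4@5 c2@9 c3@12, authorship .1414..22.33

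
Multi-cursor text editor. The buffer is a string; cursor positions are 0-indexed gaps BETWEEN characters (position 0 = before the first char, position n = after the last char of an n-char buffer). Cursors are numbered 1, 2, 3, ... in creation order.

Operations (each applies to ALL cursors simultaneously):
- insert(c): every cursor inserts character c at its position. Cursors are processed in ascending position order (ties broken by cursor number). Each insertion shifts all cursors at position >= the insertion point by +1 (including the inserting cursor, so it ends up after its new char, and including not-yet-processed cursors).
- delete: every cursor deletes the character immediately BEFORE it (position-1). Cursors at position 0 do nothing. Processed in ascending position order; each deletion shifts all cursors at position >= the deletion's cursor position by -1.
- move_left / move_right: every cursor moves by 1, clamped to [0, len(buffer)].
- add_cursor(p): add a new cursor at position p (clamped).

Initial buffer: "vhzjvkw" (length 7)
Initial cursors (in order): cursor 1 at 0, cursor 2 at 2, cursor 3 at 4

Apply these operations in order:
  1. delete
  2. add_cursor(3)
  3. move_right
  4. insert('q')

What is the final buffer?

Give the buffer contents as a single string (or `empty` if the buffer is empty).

Answer: vqzqvqkqw

Derivation:
After op 1 (delete): buffer="vzvkw" (len 5), cursors c1@0 c2@1 c3@2, authorship .....
After op 2 (add_cursor(3)): buffer="vzvkw" (len 5), cursors c1@0 c2@1 c3@2 c4@3, authorship .....
After op 3 (move_right): buffer="vzvkw" (len 5), cursors c1@1 c2@2 c3@3 c4@4, authorship .....
After op 4 (insert('q')): buffer="vqzqvqkqw" (len 9), cursors c1@2 c2@4 c3@6 c4@8, authorship .1.2.3.4.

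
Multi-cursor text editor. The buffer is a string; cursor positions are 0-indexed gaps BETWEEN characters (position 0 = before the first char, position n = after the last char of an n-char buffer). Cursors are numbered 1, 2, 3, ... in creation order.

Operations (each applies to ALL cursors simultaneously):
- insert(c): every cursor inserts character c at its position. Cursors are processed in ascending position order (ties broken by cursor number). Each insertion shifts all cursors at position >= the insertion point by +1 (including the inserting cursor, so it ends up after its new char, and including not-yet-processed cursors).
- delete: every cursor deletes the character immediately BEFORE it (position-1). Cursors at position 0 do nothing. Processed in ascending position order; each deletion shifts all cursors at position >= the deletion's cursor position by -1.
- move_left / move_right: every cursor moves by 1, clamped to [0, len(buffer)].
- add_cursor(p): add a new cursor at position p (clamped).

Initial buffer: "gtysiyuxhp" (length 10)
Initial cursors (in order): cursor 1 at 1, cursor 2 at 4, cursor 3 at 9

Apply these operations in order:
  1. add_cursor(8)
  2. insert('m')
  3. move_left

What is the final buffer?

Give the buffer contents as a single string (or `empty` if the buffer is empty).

Answer: gmtysmiyuxmhmp

Derivation:
After op 1 (add_cursor(8)): buffer="gtysiyuxhp" (len 10), cursors c1@1 c2@4 c4@8 c3@9, authorship ..........
After op 2 (insert('m')): buffer="gmtysmiyuxmhmp" (len 14), cursors c1@2 c2@6 c4@11 c3@13, authorship .1...2....4.3.
After op 3 (move_left): buffer="gmtysmiyuxmhmp" (len 14), cursors c1@1 c2@5 c4@10 c3@12, authorship .1...2....4.3.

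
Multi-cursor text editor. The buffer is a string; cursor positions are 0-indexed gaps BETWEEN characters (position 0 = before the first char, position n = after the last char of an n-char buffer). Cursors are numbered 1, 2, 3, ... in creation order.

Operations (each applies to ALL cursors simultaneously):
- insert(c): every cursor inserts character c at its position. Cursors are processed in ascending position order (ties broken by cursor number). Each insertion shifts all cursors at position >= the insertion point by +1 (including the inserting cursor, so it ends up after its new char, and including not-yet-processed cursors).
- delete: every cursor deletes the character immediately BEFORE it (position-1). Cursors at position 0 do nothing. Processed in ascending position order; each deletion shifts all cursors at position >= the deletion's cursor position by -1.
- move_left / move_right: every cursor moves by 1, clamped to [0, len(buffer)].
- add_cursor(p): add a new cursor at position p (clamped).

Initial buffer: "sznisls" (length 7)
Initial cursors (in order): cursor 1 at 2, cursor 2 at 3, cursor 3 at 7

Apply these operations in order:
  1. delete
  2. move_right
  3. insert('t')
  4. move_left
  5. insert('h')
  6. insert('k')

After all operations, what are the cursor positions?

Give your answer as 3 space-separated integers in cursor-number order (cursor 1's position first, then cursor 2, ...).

Answer: 7 7 12

Derivation:
After op 1 (delete): buffer="sisl" (len 4), cursors c1@1 c2@1 c3@4, authorship ....
After op 2 (move_right): buffer="sisl" (len 4), cursors c1@2 c2@2 c3@4, authorship ....
After op 3 (insert('t')): buffer="sittslt" (len 7), cursors c1@4 c2@4 c3@7, authorship ..12..3
After op 4 (move_left): buffer="sittslt" (len 7), cursors c1@3 c2@3 c3@6, authorship ..12..3
After op 5 (insert('h')): buffer="sithhtslht" (len 10), cursors c1@5 c2@5 c3@9, authorship ..1122..33
After op 6 (insert('k')): buffer="sithhkktslhkt" (len 13), cursors c1@7 c2@7 c3@12, authorship ..112122..333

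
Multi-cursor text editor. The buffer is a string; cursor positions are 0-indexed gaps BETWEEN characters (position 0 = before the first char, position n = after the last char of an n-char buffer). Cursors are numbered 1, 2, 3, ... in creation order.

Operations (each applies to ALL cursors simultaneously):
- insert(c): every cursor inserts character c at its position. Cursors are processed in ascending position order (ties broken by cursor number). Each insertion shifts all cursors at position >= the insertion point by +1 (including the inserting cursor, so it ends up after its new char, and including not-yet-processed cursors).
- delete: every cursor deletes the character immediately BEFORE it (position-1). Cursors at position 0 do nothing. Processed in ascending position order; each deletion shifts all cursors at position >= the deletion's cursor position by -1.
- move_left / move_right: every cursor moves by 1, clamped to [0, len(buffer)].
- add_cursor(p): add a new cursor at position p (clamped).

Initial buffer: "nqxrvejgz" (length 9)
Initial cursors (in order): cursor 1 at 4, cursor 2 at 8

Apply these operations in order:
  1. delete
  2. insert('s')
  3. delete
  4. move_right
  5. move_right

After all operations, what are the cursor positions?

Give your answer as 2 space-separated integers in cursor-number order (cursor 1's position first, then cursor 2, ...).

Answer: 5 7

Derivation:
After op 1 (delete): buffer="nqxvejz" (len 7), cursors c1@3 c2@6, authorship .......
After op 2 (insert('s')): buffer="nqxsvejsz" (len 9), cursors c1@4 c2@8, authorship ...1...2.
After op 3 (delete): buffer="nqxvejz" (len 7), cursors c1@3 c2@6, authorship .......
After op 4 (move_right): buffer="nqxvejz" (len 7), cursors c1@4 c2@7, authorship .......
After op 5 (move_right): buffer="nqxvejz" (len 7), cursors c1@5 c2@7, authorship .......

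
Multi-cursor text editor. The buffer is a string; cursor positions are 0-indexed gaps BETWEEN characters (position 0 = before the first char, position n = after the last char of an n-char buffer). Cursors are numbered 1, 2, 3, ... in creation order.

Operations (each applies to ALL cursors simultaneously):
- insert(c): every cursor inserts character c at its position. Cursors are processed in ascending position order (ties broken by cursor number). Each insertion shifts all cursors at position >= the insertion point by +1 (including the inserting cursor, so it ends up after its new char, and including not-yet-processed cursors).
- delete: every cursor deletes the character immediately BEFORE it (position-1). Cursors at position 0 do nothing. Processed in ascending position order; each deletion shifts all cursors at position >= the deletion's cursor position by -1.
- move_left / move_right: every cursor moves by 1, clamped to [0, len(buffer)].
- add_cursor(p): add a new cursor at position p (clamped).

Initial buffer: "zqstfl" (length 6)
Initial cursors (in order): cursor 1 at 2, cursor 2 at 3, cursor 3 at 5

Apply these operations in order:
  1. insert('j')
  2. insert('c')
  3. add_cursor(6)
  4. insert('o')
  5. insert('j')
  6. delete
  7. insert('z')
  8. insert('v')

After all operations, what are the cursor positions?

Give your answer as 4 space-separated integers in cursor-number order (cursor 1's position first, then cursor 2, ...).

After op 1 (insert('j')): buffer="zqjsjtfjl" (len 9), cursors c1@3 c2@5 c3@8, authorship ..1.2..3.
After op 2 (insert('c')): buffer="zqjcsjctfjcl" (len 12), cursors c1@4 c2@7 c3@11, authorship ..11.22..33.
After op 3 (add_cursor(6)): buffer="zqjcsjctfjcl" (len 12), cursors c1@4 c4@6 c2@7 c3@11, authorship ..11.22..33.
After op 4 (insert('o')): buffer="zqjcosjocotfjcol" (len 16), cursors c1@5 c4@8 c2@10 c3@15, authorship ..111.2422..333.
After op 5 (insert('j')): buffer="zqjcojsjojcojtfjcojl" (len 20), cursors c1@6 c4@10 c2@13 c3@19, authorship ..1111.244222..3333.
After op 6 (delete): buffer="zqjcosjocotfjcol" (len 16), cursors c1@5 c4@8 c2@10 c3@15, authorship ..111.2422..333.
After op 7 (insert('z')): buffer="zqjcozsjozcoztfjcozl" (len 20), cursors c1@6 c4@10 c2@13 c3@19, authorship ..1111.244222..3333.
After op 8 (insert('v')): buffer="zqjcozvsjozvcozvtfjcozvl" (len 24), cursors c1@7 c4@12 c2@16 c3@23, authorship ..11111.24442222..33333.

Answer: 7 16 23 12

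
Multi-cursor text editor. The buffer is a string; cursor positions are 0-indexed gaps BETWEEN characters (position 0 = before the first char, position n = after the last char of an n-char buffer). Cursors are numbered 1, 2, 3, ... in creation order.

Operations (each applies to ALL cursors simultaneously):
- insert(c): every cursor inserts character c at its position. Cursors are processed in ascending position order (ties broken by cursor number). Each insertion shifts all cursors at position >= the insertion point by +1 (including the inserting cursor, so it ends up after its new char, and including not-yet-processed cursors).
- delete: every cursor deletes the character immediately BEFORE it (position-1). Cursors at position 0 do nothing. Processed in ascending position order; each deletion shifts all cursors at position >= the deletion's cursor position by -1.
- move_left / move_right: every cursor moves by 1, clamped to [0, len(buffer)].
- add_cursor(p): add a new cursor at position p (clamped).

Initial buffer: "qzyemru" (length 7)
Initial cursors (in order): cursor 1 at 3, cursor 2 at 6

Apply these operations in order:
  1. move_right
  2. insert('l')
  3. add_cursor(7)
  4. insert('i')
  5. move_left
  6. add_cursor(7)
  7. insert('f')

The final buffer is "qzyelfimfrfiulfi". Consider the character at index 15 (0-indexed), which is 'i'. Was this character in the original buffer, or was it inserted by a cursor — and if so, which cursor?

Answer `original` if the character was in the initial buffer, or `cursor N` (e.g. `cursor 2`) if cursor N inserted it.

After op 1 (move_right): buffer="qzyemru" (len 7), cursors c1@4 c2@7, authorship .......
After op 2 (insert('l')): buffer="qzyelmrul" (len 9), cursors c1@5 c2@9, authorship ....1...2
After op 3 (add_cursor(7)): buffer="qzyelmrul" (len 9), cursors c1@5 c3@7 c2@9, authorship ....1...2
After op 4 (insert('i')): buffer="qzyelimriuli" (len 12), cursors c1@6 c3@9 c2@12, authorship ....11..3.22
After op 5 (move_left): buffer="qzyelimriuli" (len 12), cursors c1@5 c3@8 c2@11, authorship ....11..3.22
After op 6 (add_cursor(7)): buffer="qzyelimriuli" (len 12), cursors c1@5 c4@7 c3@8 c2@11, authorship ....11..3.22
After op 7 (insert('f')): buffer="qzyelfimfrfiulfi" (len 16), cursors c1@6 c4@9 c3@11 c2@15, authorship ....111.4.33.222
Authorship (.=original, N=cursor N): . . . . 1 1 1 . 4 . 3 3 . 2 2 2
Index 15: author = 2

Answer: cursor 2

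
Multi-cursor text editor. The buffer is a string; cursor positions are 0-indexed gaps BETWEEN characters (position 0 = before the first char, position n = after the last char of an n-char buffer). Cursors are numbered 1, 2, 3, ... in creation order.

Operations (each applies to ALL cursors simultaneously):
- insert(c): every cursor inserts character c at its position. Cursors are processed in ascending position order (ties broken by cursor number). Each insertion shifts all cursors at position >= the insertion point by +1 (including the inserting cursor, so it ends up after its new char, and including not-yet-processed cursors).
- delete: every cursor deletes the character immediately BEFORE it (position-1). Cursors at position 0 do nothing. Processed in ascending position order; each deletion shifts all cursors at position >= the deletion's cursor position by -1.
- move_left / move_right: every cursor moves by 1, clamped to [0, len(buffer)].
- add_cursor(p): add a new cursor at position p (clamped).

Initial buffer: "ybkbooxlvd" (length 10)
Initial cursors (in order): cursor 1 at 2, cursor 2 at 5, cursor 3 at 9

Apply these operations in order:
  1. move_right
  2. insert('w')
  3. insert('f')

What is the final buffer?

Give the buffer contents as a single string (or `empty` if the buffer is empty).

Answer: ybkwfboowfxlvdwf

Derivation:
After op 1 (move_right): buffer="ybkbooxlvd" (len 10), cursors c1@3 c2@6 c3@10, authorship ..........
After op 2 (insert('w')): buffer="ybkwboowxlvdw" (len 13), cursors c1@4 c2@8 c3@13, authorship ...1...2....3
After op 3 (insert('f')): buffer="ybkwfboowfxlvdwf" (len 16), cursors c1@5 c2@10 c3@16, authorship ...11...22....33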